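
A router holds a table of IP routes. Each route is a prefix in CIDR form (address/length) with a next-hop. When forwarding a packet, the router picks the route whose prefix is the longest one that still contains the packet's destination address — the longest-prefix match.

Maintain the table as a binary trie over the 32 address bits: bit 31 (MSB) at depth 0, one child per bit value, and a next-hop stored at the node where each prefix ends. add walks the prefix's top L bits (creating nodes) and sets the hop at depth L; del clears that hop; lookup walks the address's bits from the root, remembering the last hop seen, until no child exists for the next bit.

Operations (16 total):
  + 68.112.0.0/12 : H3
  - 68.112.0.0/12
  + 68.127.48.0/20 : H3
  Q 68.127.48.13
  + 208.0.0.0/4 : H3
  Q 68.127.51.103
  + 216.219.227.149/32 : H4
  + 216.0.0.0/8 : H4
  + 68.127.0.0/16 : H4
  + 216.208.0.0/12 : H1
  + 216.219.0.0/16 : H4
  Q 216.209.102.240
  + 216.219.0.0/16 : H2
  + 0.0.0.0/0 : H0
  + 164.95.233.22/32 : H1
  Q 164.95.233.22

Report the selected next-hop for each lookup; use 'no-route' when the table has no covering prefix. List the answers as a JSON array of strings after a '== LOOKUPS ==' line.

Apply in order:
  add 68.112.0.0/12 -> H3 at depth 12
  del 68.112.0.0/12 (clear depth 12)
  add 68.127.48.0/20 -> H3 at depth 20
  lookup 68.127.48.13: bits 01000100011111110011 walk d0:-→d1:-→d2:-→d3:-→d4:-→d5:-→d6:-→d7:-→d8:-→d9:-→d10:-→d11:-→d12:-→d13:-→d14:-→d15:-→d16:-→d17:-→d18:-→d19:-→d20:H3 -> H3
  add 208.0.0.0/4 -> H3 at depth 4
  lookup 68.127.51.103: bits 01000100011111110011 walk d0:-→d1:-→d2:-→d3:-→d4:-→d5:-→d6:-→d7:-→d8:-→d9:-→d10:-→d11:-→d12:-→d13:-→d14:-→d15:-→d16:-→d17:-→d18:-→d19:-→d20:H3 -> H3
  add 216.219.227.149/32 -> H4 at depth 32
  add 216.0.0.0/8 -> H4 at depth 8
  add 68.127.0.0/16 -> H4 at depth 16
  add 216.208.0.0/12 -> H1 at depth 12
  add 216.219.0.0/16 -> H4 at depth 16
  lookup 216.209.102.240: bits 110110001101 walk d0:-→d1:-→d2:-→d3:-→d4:H3→d5:-→d6:-→d7:-→d8:H4→d9:-→d10:-→d11:-→d12:H1 -> H1
  add 216.219.0.0/16 -> H2 at depth 16
  add 0.0.0.0/0 -> H0 at depth 0
  add 164.95.233.22/32 -> H1 at depth 32
  lookup 164.95.233.22: bits 10100100010111111110100100010110 walk d0:H0→d1:-→d2:-→d3:-→d4:-→d5:-→d6:-→d7:-→d8:-→d9:-→d10:-→d11:-→d12:-→d13:-→d14:-→d15:-→d16:-→d17:-→d18:-→d19:-→d20:-→d21:-→d22:-→d23:-→d24:-→d25:-→d26:-→d27:-→d28:-→d29:-→d30:-→d31:-→d32:H1 -> H1

== LOOKUPS ==
["H3","H3","H1","H1"]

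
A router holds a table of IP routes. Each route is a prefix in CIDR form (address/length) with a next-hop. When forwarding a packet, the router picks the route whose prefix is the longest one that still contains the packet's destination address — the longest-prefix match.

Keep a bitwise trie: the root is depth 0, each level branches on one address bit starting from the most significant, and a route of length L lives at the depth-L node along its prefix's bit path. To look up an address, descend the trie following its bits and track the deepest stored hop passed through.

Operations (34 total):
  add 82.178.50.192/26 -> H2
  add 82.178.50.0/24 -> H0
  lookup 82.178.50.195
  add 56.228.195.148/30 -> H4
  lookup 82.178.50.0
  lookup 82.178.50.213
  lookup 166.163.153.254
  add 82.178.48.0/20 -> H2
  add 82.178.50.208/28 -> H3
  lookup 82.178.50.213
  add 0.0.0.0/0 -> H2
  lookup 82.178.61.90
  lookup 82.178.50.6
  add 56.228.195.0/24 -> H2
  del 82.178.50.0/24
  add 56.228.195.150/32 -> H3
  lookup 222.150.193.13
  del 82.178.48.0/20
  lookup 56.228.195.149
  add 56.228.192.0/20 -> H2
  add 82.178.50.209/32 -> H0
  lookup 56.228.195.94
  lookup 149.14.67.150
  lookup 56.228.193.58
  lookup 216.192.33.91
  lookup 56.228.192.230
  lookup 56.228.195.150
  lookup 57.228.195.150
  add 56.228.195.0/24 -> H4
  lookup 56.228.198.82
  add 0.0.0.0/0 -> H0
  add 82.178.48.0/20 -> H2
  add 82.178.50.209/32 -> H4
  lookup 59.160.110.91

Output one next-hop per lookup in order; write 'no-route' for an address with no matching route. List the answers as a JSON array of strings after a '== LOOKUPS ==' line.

Trace:
  + 82.178.50.192/26 (H2) depth=26
  + 82.178.50.0/24 (H0) depth=24
  ? 82.178.50.195  path d0:-→d1:-→d2:-→d3:-→d4:-→d5:-→d6:-→d7:-→d8:-→d9:-→d10:-→d11:-→d12:-→d13:-→d14:-→d15:-→d16:-→d17:-→d18:-→d19:-→d20:-→d21:-→d22:-→d23:-→d24:H0→d25:-→d26:H2  best=H2
  + 56.228.195.148/30 (H4) depth=30
  ? 82.178.50.0  path d0:-→d1:-→d2:-→d3:-→d4:-→d5:-→d6:-→d7:-→d8:-→d9:-→d10:-→d11:-→d12:-→d13:-→d14:-→d15:-→d16:-→d17:-→d18:-→d19:-→d20:-→d21:-→d22:-→d23:-→d24:H0  best=H0
  ? 82.178.50.213  path d0:-→d1:-→d2:-→d3:-→d4:-→d5:-→d6:-→d7:-→d8:-→d9:-→d10:-→d11:-→d12:-→d13:-→d14:-→d15:-→d16:-→d17:-→d18:-→d19:-→d20:-→d21:-→d22:-→d23:-→d24:H0→d25:-→d26:H2  best=H2
  ? 166.163.153.254  path d0:-  best=no-route
  + 82.178.48.0/20 (H2) depth=20
  + 82.178.50.208/28 (H3) depth=28
  ? 82.178.50.213  path d0:-→d1:-→d2:-→d3:-→d4:-→d5:-→d6:-→d7:-→d8:-→d9:-→d10:-→d11:-→d12:-→d13:-→d14:-→d15:-→d16:-→d17:-→d18:-→d19:-→d20:H2→d21:-→d22:-→d23:-→d24:H0→d25:-→d26:H2→d27:-→d28:H3  best=H3
  + 0.0.0.0/0 (H2) depth=0
  ? 82.178.61.90  path d0:H2→d1:-→d2:-→d3:-→d4:-→d5:-→d6:-→d7:-→d8:-→d9:-→d10:-→d11:-→d12:-→d13:-→d14:-→d15:-→d16:-→d17:-→d18:-→d19:-→d20:H2  best=H2
  ? 82.178.50.6  path d0:H2→d1:-→d2:-→d3:-→d4:-→d5:-→d6:-→d7:-→d8:-→d9:-→d10:-→d11:-→d12:-→d13:-→d14:-→d15:-→d16:-→d17:-→d18:-→d19:-→d20:H2→d21:-→d22:-→d23:-→d24:H0  best=H0
  + 56.228.195.0/24 (H2) depth=24
  - 82.178.50.0/24 clear@24
  + 56.228.195.150/32 (H3) depth=32
  ? 222.150.193.13  path d0:H2  best=H2
  - 82.178.48.0/20 clear@20
  ? 56.228.195.149  path d0:H2→d1:-→d2:-→d3:-→d4:-→d5:-→d6:-→d7:-→d8:-→d9:-→d10:-→d11:-→d12:-→d13:-→d14:-→d15:-→d16:-→d17:-→d18:-→d19:-→d20:-→d21:-→d22:-→d23:-→d24:H2→d25:-→d26:-→d27:-→d28:-→d29:-→d30:H4  best=H4
  + 56.228.192.0/20 (H2) depth=20
  + 82.178.50.209/32 (H0) depth=32
  ? 56.228.195.94  path d0:H2→d1:-→d2:-→d3:-→d4:-→d5:-→d6:-→d7:-→d8:-→d9:-→d10:-→d11:-→d12:-→d13:-→d14:-→d15:-→d16:-→d17:-→d18:-→d19:-→d20:H2→d21:-→d22:-→d23:-→d24:H2  best=H2
  ? 149.14.67.150  path d0:H2  best=H2
  ? 56.228.193.58  path d0:H2→d1:-→d2:-→d3:-→d4:-→d5:-→d6:-→d7:-→d8:-→d9:-→d10:-→d11:-→d12:-→d13:-→d14:-→d15:-→d16:-→d17:-→d18:-→d19:-→d20:H2→d21:-→d22:-  best=H2
  ? 216.192.33.91  path d0:H2  best=H2
  ? 56.228.192.230  path d0:H2→d1:-→d2:-→d3:-→d4:-→d5:-→d6:-→d7:-→d8:-→d9:-→d10:-→d11:-→d12:-→d13:-→d14:-→d15:-→d16:-→d17:-→d18:-→d19:-→d20:H2→d21:-→d22:-  best=H2
  ? 56.228.195.150  path d0:H2→d1:-→d2:-→d3:-→d4:-→d5:-→d6:-→d7:-→d8:-→d9:-→d10:-→d11:-→d12:-→d13:-→d14:-→d15:-→d16:-→d17:-→d18:-→d19:-→d20:H2→d21:-→d22:-→d23:-→d24:H2→d25:-→d26:-→d27:-→d28:-→d29:-→d30:H4→d31:-→d32:H3  best=H3
  ? 57.228.195.150  path d0:H2→d1:-→d2:-→d3:-→d4:-→d5:-→d6:-→d7:-  best=H2
  + 56.228.195.0/24 (H4) depth=24
  ? 56.228.198.82  path d0:H2→d1:-→d2:-→d3:-→d4:-→d5:-→d6:-→d7:-→d8:-→d9:-→d10:-→d11:-→d12:-→d13:-→d14:-→d15:-→d16:-→d17:-→d18:-→d19:-→d20:H2→d21:-  best=H2
  + 0.0.0.0/0 (H0) depth=0
  + 82.178.48.0/20 (H2) depth=20
  + 82.178.50.209/32 (H4) depth=32
  ? 59.160.110.91  path d0:H0→d1:-→d2:-→d3:-→d4:-→d5:-→d6:-  best=H0

== LOOKUPS ==
["H2","H0","H2","no-route","H3","H2","H0","H2","H4","H2","H2","H2","H2","H2","H3","H2","H2","H0"]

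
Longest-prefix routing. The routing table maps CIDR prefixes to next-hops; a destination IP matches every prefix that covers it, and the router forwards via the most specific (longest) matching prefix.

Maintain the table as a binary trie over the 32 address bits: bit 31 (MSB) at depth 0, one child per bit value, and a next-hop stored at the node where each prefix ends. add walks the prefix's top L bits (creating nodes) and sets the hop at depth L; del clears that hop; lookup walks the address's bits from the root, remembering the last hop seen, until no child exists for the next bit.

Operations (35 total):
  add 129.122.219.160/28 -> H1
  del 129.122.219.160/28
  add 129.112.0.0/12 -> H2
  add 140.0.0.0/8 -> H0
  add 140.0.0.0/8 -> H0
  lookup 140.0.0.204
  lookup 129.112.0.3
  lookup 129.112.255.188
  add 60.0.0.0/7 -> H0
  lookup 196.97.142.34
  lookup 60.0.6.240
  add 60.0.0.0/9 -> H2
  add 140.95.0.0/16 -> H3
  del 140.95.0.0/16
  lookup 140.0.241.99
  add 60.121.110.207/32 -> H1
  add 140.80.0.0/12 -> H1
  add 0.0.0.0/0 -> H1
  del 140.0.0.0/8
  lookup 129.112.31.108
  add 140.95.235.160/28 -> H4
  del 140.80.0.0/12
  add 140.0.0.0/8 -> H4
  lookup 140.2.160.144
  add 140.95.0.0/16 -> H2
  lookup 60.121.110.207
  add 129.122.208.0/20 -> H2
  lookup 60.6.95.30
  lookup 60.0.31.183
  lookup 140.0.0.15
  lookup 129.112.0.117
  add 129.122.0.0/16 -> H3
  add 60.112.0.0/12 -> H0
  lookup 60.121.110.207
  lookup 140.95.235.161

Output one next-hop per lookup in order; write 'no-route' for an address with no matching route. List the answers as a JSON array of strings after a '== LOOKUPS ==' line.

Trace:
  + 129.122.219.160/28 (H1) depth=28
  del 129.122.219.160/28 (clear depth 28)
  + 129.112.0.0/12 (H2) depth=12
  + 140.0.0.0/8 (H0) depth=8
  + 140.0.0.0/8 (H0) depth=8
  Q 140.0.0.204: descend 10001100 ; hops seen [H0] ; pick H0
  Q 129.112.0.3: descend 100000010111 ; hops seen [H2] ; pick H2
  Q 129.112.255.188: descend 100000010111 ; hops seen [H2] ; pick H2
  + 60.0.0.0/7 (H0) depth=7
  Q 196.97.142.34: descend 1 ; hops seen [∅] ; pick no-route
  Q 60.0.6.240: descend 0011110 ; hops seen [H0] ; pick H0
  + 60.0.0.0/9 (H2) depth=9
  + 140.95.0.0/16 (H3) depth=16
  del 140.95.0.0/16 (clear depth 16)
  Q 140.0.241.99: descend 100011000 ; hops seen [H0] ; pick H0
  + 60.121.110.207/32 (H1) depth=32
  + 140.80.0.0/12 (H1) depth=12
  + 0.0.0.0/0 (H1) depth=0
  del 140.0.0.0/8 (clear depth 8)
  Q 129.112.31.108: descend 100000010111 ; hops seen [H1,H2] ; pick H2
  + 140.95.235.160/28 (H4) depth=28
  del 140.80.0.0/12 (clear depth 12)
  + 140.0.0.0/8 (H4) depth=8
  Q 140.2.160.144: descend 100011000 ; hops seen [H1,H4] ; pick H4
  + 140.95.0.0/16 (H2) depth=16
  Q 60.121.110.207: descend 00111100011110010110111011001111 ; hops seen [H1,H0,H2,H1] ; pick H1
  + 129.122.208.0/20 (H2) depth=20
  Q 60.6.95.30: descend 001111000 ; hops seen [H1,H0,H2] ; pick H2
  Q 60.0.31.183: descend 001111000 ; hops seen [H1,H0,H2] ; pick H2
  Q 140.0.0.15: descend 100011000 ; hops seen [H1,H4] ; pick H4
  Q 129.112.0.117: descend 100000010111 ; hops seen [H1,H2] ; pick H2
  + 129.122.0.0/16 (H3) depth=16
  + 60.112.0.0/12 (H0) depth=12
  Q 60.121.110.207: descend 00111100011110010110111011001111 ; hops seen [H1,H0,H2,H0,H1] ; pick H1
  Q 140.95.235.161: descend 1000110001011111111010111010 ; hops seen [H1,H4,H2,H4] ; pick H4

== LOOKUPS ==
["H0","H2","H2","no-route","H0","H0","H2","H4","H1","H2","H2","H4","H2","H1","H4"]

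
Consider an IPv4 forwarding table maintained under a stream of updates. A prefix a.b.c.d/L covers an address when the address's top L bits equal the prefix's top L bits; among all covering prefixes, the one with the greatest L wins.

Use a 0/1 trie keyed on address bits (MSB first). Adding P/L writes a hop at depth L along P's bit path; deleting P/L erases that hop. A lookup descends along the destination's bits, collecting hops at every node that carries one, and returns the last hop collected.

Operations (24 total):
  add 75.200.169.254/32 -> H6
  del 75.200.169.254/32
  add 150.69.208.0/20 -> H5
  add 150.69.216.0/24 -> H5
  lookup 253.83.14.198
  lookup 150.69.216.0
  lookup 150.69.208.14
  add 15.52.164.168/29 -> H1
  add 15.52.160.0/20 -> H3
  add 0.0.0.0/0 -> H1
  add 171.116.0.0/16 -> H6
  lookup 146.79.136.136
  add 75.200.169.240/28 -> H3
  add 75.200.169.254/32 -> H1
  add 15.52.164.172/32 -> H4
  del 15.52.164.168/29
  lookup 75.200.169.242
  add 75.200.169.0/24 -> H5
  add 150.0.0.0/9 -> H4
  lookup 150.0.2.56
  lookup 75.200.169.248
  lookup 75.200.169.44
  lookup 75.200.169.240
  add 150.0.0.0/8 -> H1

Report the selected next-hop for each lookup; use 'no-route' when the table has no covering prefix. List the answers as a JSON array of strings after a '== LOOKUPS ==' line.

Process each operation:
  add 75.200.169.254/32 -> H6 at depth 32
  del 75.200.169.254/32 (clear depth 32)
  add 150.69.208.0/20 -> H5 at depth 20
  add 150.69.216.0/24 -> H5 at depth 24
  lookup 253.83.14.198: bits 1 walk d0:-→d1:- -> no-route
  lookup 150.69.216.0: bits 100101100100010111011000 walk d0:-→d1:-→d2:-→d3:-→d4:-→d5:-→d6:-→d7:-→d8:-→d9:-→d10:-→d11:-→d12:-→d13:-→d14:-→d15:-→d16:-→d17:-→d18:-→d19:-→d20:H5→d21:-→d22:-→d23:-→d24:H5 -> H5
  lookup 150.69.208.14: bits 10010110010001011101 walk d0:-→d1:-→d2:-→d3:-→d4:-→d5:-→d6:-→d7:-→d8:-→d9:-→d10:-→d11:-→d12:-→d13:-→d14:-→d15:-→d16:-→d17:-→d18:-→d19:-→d20:H5 -> H5
  add 15.52.164.168/29 -> H1 at depth 29
  add 15.52.160.0/20 -> H3 at depth 20
  add 0.0.0.0/0 -> H1 at depth 0
  add 171.116.0.0/16 -> H6 at depth 16
  lookup 146.79.136.136: bits 10010 walk d0:H1→d1:-→d2:-→d3:-→d4:-→d5:- -> H1
  add 75.200.169.240/28 -> H3 at depth 28
  add 75.200.169.254/32 -> H1 at depth 32
  add 15.52.164.172/32 -> H4 at depth 32
  del 15.52.164.168/29 (clear depth 29)
  lookup 75.200.169.242: bits 0100101111001000101010011111 walk d0:H1→d1:-→d2:-→d3:-→d4:-→d5:-→d6:-→d7:-→d8:-→d9:-→d10:-→d11:-→d12:-→d13:-→d14:-→d15:-→d16:-→d17:-→d18:-→d19:-→d20:-→d21:-→d22:-→d23:-→d24:-→d25:-→d26:-→d27:-→d28:H3 -> H3
  add 75.200.169.0/24 -> H5 at depth 24
  add 150.0.0.0/9 -> H4 at depth 9
  lookup 150.0.2.56: bits 100101100 walk d0:H1→d1:-→d2:-→d3:-→d4:-→d5:-→d6:-→d7:-→d8:-→d9:H4 -> H4
  lookup 75.200.169.248: bits 01001011110010001010100111111 walk d0:H1→d1:-→d2:-→d3:-→d4:-→d5:-→d6:-→d7:-→d8:-→d9:-→d10:-→d11:-→d12:-→d13:-→d14:-→d15:-→d16:-→d17:-→d18:-→d19:-→d20:-→d21:-→d22:-→d23:-→d24:H5→d25:-→d26:-→d27:-→d28:H3→d29:- -> H3
  lookup 75.200.169.44: bits 010010111100100010101001 walk d0:H1→d1:-→d2:-→d3:-→d4:-→d5:-→d6:-→d7:-→d8:-→d9:-→d10:-→d11:-→d12:-→d13:-→d14:-→d15:-→d16:-→d17:-→d18:-→d19:-→d20:-→d21:-→d22:-→d23:-→d24:H5 -> H5
  lookup 75.200.169.240: bits 0100101111001000101010011111 walk d0:H1→d1:-→d2:-→d3:-→d4:-→d5:-→d6:-→d7:-→d8:-→d9:-→d10:-→d11:-→d12:-→d13:-→d14:-→d15:-→d16:-→d17:-→d18:-→d19:-→d20:-→d21:-→d22:-→d23:-→d24:H5→d25:-→d26:-→d27:-→d28:H3 -> H3
  add 150.0.0.0/8 -> H1 at depth 8

== LOOKUPS ==
["no-route","H5","H5","H1","H3","H4","H3","H5","H3"]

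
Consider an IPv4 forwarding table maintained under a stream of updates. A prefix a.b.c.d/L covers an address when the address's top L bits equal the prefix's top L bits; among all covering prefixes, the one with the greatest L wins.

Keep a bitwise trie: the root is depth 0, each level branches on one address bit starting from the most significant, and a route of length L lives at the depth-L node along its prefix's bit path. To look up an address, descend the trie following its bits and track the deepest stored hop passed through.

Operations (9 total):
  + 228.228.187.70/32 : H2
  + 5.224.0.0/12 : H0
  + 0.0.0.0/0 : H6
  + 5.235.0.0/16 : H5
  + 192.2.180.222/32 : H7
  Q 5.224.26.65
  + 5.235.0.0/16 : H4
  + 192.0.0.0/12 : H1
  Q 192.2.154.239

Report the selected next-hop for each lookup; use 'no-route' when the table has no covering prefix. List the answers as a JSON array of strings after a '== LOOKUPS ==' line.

Apply in order:
  add 228.228.187.70/32 -> H2 at depth 32
  add 5.224.0.0/12 -> H0 at depth 12
  add 0.0.0.0/0 -> H6 at depth 0
  add 5.235.0.0/16 -> H5 at depth 16
  add 192.2.180.222/32 -> H7 at depth 32
  lookup 5.224.26.65: bits 000001011110 walk d0:H6→d1:-→d2:-→d3:-→d4:-→d5:-→d6:-→d7:-→d8:-→d9:-→d10:-→d11:-→d12:H0 -> H0
  add 5.235.0.0/16 -> H4 at depth 16
  add 192.0.0.0/12 -> H1 at depth 12
  lookup 192.2.154.239: bits 110000000000001010 walk d0:H6→d1:-→d2:-→d3:-→d4:-→d5:-→d6:-→d7:-→d8:-→d9:-→d10:-→d11:-→d12:H1→d13:-→d14:-→d15:-→d16:-→d17:-→d18:- -> H1

== LOOKUPS ==
["H0","H1"]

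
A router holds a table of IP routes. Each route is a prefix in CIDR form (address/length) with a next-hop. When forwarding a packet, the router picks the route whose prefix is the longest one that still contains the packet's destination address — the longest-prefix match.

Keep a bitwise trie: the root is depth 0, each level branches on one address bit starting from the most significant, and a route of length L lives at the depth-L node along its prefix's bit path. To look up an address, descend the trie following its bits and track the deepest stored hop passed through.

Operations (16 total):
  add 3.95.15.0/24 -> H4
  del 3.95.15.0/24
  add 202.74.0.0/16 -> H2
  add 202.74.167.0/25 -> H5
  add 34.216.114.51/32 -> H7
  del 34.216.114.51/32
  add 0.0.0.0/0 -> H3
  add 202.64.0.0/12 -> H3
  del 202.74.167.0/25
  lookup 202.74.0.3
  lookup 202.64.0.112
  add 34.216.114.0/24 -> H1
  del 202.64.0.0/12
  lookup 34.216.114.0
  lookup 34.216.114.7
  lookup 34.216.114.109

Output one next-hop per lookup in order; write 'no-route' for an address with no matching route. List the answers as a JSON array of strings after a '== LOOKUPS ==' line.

Apply in order:
  add 3.95.15.0/24 -> H4 at depth 24
  - 3.95.15.0/24 clear@24
  add 202.74.0.0/16 -> H2 at depth 16
  add 202.74.167.0/25 -> H5 at depth 25
  add 34.216.114.51/32 -> H7 at depth 32
  - 34.216.114.51/32 clear@32
  add 0.0.0.0/0 -> H3 at depth 0
  add 202.64.0.0/12 -> H3 at depth 12
  - 202.74.167.0/25 clear@25
  Q 202.74.0.3: descend 1100101001001010 ; hops seen [H3,H3,H2] ; pick H2
  Q 202.64.0.112: descend 110010100100 ; hops seen [H3,H3] ; pick H3
  add 34.216.114.0/24 -> H1 at depth 24
  - 202.64.0.0/12 clear@12
  Q 34.216.114.0: descend 00100010110110000111001000 ; hops seen [H3,H1] ; pick H1
  Q 34.216.114.7: descend 00100010110110000111001000 ; hops seen [H3,H1] ; pick H1
  Q 34.216.114.109: descend 0010001011011000011100100 ; hops seen [H3,H1] ; pick H1

== LOOKUPS ==
["H2","H3","H1","H1","H1"]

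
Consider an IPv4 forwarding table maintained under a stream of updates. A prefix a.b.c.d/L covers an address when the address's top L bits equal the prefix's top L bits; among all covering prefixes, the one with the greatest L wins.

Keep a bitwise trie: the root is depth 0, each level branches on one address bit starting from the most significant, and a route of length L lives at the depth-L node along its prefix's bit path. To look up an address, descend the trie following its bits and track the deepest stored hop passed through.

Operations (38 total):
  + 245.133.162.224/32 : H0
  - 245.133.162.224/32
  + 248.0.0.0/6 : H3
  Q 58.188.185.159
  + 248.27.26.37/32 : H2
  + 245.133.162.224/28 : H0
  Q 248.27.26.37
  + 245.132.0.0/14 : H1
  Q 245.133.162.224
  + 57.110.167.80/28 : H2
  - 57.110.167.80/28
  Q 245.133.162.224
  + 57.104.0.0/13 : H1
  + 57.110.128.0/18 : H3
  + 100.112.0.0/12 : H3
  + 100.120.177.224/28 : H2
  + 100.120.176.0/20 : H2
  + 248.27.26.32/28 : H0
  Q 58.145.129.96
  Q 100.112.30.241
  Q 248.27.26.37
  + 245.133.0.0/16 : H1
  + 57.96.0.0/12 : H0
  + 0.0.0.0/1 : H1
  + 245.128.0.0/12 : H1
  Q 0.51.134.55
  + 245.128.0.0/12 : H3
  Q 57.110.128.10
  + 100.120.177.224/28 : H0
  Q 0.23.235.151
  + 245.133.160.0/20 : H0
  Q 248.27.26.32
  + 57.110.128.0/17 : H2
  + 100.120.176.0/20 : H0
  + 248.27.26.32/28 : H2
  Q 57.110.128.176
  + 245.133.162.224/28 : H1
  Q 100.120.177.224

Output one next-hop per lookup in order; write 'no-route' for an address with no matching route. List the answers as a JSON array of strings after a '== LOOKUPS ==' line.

Process each operation:
  add 245.133.162.224/32 -> H0 at depth 32
  del 245.133.162.224/32 (clear depth 32)
  add 248.0.0.0/6 -> H3 at depth 6
  ? 58.188.185.159  path d0:-  best=no-route
  add 248.27.26.37/32 -> H2 at depth 32
  add 245.133.162.224/28 -> H0 at depth 28
  ? 248.27.26.37  path d0:-→d1:-→d2:-→d3:-→d4:-→d5:-→d6:H3→d7:-→d8:-→d9:-→d10:-→d11:-→d12:-→d13:-→d14:-→d15:-→d16:-→d17:-→d18:-→d19:-→d20:-→d21:-→d22:-→d23:-→d24:-→d25:-→d26:-→d27:-→d28:-→d29:-→d30:-→d31:-→d32:H2  best=H2
  add 245.132.0.0/14 -> H1 at depth 14
  ? 245.133.162.224  path d0:-→d1:-→d2:-→d3:-→d4:-→d5:-→d6:-→d7:-→d8:-→d9:-→d10:-→d11:-→d12:-→d13:-→d14:H1→d15:-→d16:-→d17:-→d18:-→d19:-→d20:-→d21:-→d22:-→d23:-→d24:-→d25:-→d26:-→d27:-→d28:H0→d29:-→d30:-→d31:-→d32:-  best=H0
  add 57.110.167.80/28 -> H2 at depth 28
  del 57.110.167.80/28 (clear depth 28)
  ? 245.133.162.224  path d0:-→d1:-→d2:-→d3:-→d4:-→d5:-→d6:-→d7:-→d8:-→d9:-→d10:-→d11:-→d12:-→d13:-→d14:H1→d15:-→d16:-→d17:-→d18:-→d19:-→d20:-→d21:-→d22:-→d23:-→d24:-→d25:-→d26:-→d27:-→d28:H0→d29:-→d30:-→d31:-→d32:-  best=H0
  add 57.104.0.0/13 -> H1 at depth 13
  add 57.110.128.0/18 -> H3 at depth 18
  add 100.112.0.0/12 -> H3 at depth 12
  add 100.120.177.224/28 -> H2 at depth 28
  add 100.120.176.0/20 -> H2 at depth 20
  add 248.27.26.32/28 -> H0 at depth 28
  ? 58.145.129.96  path d0:-→d1:-→d2:-→d3:-→d4:-→d5:-→d6:-  best=no-route
  ? 100.112.30.241  path d0:-→d1:-→d2:-→d3:-→d4:-→d5:-→d6:-→d7:-→d8:-→d9:-→d10:-→d11:-→d12:H3  best=H3
  ? 248.27.26.37  path d0:-→d1:-→d2:-→d3:-→d4:-→d5:-→d6:H3→d7:-→d8:-→d9:-→d10:-→d11:-→d12:-→d13:-→d14:-→d15:-→d16:-→d17:-→d18:-→d19:-→d20:-→d21:-→d22:-→d23:-→d24:-→d25:-→d26:-→d27:-→d28:H0→d29:-→d30:-→d31:-→d32:H2  best=H2
  add 245.133.0.0/16 -> H1 at depth 16
  add 57.96.0.0/12 -> H0 at depth 12
  add 0.0.0.0/1 -> H1 at depth 1
  add 245.128.0.0/12 -> H1 at depth 12
  ? 0.51.134.55  path d0:-→d1:H1→d2:-  best=H1
  add 245.128.0.0/12 -> H3 at depth 12
  ? 57.110.128.10  path d0:-→d1:H1→d2:-→d3:-→d4:-→d5:-→d6:-→d7:-→d8:-→d9:-→d10:-→d11:-→d12:H0→d13:H1→d14:-→d15:-→d16:-→d17:-→d18:H3  best=H3
  add 100.120.177.224/28 -> H0 at depth 28
  ? 0.23.235.151  path d0:-→d1:H1→d2:-  best=H1
  add 245.133.160.0/20 -> H0 at depth 20
  ? 248.27.26.32  path d0:-→d1:-→d2:-→d3:-→d4:-→d5:-→d6:H3→d7:-→d8:-→d9:-→d10:-→d11:-→d12:-→d13:-→d14:-→d15:-→d16:-→d17:-→d18:-→d19:-→d20:-→d21:-→d22:-→d23:-→d24:-→d25:-→d26:-→d27:-→d28:H0→d29:-  best=H0
  add 57.110.128.0/17 -> H2 at depth 17
  add 100.120.176.0/20 -> H0 at depth 20
  add 248.27.26.32/28 -> H2 at depth 28
  ? 57.110.128.176  path d0:-→d1:H1→d2:-→d3:-→d4:-→d5:-→d6:-→d7:-→d8:-→d9:-→d10:-→d11:-→d12:H0→d13:H1→d14:-→d15:-→d16:-→d17:H2→d18:H3  best=H3
  add 245.133.162.224/28 -> H1 at depth 28
  ? 100.120.177.224  path d0:-→d1:H1→d2:-→d3:-→d4:-→d5:-→d6:-→d7:-→d8:-→d9:-→d10:-→d11:-→d12:H3→d13:-→d14:-→d15:-→d16:-→d17:-→d18:-→d19:-→d20:H0→d21:-→d22:-→d23:-→d24:-→d25:-→d26:-→d27:-→d28:H0  best=H0

== LOOKUPS ==
["no-route","H2","H0","H0","no-route","H3","H2","H1","H3","H1","H0","H3","H0"]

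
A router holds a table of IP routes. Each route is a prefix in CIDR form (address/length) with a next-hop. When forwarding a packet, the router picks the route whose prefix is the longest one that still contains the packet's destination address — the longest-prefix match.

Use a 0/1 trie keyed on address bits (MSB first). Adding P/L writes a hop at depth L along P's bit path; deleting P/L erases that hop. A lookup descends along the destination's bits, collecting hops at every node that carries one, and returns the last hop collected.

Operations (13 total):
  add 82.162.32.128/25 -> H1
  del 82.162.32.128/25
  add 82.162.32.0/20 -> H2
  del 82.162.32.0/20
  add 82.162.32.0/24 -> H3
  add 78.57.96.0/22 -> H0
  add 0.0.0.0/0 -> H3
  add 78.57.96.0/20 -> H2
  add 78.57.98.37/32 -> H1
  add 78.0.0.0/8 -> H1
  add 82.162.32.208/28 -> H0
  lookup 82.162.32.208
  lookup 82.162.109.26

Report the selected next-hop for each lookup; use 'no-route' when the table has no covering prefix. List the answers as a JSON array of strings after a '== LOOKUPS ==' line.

Trace:
  add 82.162.32.128/25 -> H1 at depth 25
  del 82.162.32.128/25 (clear depth 25)
  add 82.162.32.0/20 -> H2 at depth 20
  del 82.162.32.0/20 (clear depth 20)
  add 82.162.32.0/24 -> H3 at depth 24
  add 78.57.96.0/22 -> H0 at depth 22
  add 0.0.0.0/0 -> H3 at depth 0
  add 78.57.96.0/20 -> H2 at depth 20
  add 78.57.98.37/32 -> H1 at depth 32
  add 78.0.0.0/8 -> H1 at depth 8
  add 82.162.32.208/28 -> H0 at depth 28
  Q 82.162.32.208: descend 0101001010100010001000001101 ; hops seen [H3,H3,H0] ; pick H0
  Q 82.162.109.26: descend 01010010101000100 ; hops seen [H3] ; pick H3

== LOOKUPS ==
["H0","H3"]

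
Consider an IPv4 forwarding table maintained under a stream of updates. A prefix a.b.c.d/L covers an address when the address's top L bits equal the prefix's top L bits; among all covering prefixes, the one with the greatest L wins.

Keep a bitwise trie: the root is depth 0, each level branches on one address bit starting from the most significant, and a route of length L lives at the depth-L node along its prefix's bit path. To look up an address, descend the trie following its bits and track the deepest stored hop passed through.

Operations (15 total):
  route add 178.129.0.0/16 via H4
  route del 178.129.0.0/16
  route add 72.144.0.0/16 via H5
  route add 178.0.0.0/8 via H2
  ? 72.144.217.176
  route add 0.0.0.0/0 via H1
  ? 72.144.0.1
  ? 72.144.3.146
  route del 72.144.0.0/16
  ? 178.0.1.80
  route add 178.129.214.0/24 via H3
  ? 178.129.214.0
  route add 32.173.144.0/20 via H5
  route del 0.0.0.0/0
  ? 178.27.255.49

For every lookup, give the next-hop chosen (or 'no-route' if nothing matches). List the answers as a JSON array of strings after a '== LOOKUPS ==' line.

Trace:
  + 178.129.0.0/16 (H4) depth=16
  del 178.129.0.0/16 (clear depth 16)
  + 72.144.0.0/16 (H5) depth=16
  + 178.0.0.0/8 (H2) depth=8
  Q 72.144.217.176: descend 0100100010010000 ; hops seen [H5] ; pick H5
  + 0.0.0.0/0 (H1) depth=0
  Q 72.144.0.1: descend 0100100010010000 ; hops seen [H1,H5] ; pick H5
  Q 72.144.3.146: descend 0100100010010000 ; hops seen [H1,H5] ; pick H5
  del 72.144.0.0/16 (clear depth 16)
  Q 178.0.1.80: descend 10110010 ; hops seen [H1,H2] ; pick H2
  + 178.129.214.0/24 (H3) depth=24
  Q 178.129.214.0: descend 101100101000000111010110 ; hops seen [H1,H2,H3] ; pick H3
  + 32.173.144.0/20 (H5) depth=20
  del 0.0.0.0/0 (clear depth 0)
  Q 178.27.255.49: descend 10110010 ; hops seen [H2] ; pick H2

== LOOKUPS ==
["H5","H5","H5","H2","H3","H2"]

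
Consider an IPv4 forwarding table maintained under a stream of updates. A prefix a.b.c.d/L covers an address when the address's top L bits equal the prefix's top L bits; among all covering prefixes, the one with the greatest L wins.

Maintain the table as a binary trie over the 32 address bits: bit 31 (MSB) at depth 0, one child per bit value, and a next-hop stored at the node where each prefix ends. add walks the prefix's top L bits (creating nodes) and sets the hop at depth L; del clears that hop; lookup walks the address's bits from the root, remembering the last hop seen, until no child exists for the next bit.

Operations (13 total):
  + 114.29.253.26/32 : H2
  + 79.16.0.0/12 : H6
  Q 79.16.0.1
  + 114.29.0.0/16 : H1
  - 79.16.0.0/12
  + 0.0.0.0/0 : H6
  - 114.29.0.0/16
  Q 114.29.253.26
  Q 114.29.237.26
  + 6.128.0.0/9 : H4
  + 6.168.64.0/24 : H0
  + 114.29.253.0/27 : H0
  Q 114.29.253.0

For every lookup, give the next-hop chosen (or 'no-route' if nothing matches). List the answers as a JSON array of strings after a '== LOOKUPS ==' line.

Apply in order:
  add 114.29.253.26/32 -> H2 at depth 32
  add 79.16.0.0/12 -> H6 at depth 12
  Q 79.16.0.1: descend 010011110001 ; hops seen [H6] ; pick H6
  add 114.29.0.0/16 -> H1 at depth 16
  del 79.16.0.0/12 (clear depth 12)
  add 0.0.0.0/0 -> H6 at depth 0
  del 114.29.0.0/16 (clear depth 16)
  Q 114.29.253.26: descend 01110010000111011111110100011010 ; hops seen [H6,H2] ; pick H2
  Q 114.29.237.26: descend 0111001000011101111 ; hops seen [H6] ; pick H6
  add 6.128.0.0/9 -> H4 at depth 9
  add 6.168.64.0/24 -> H0 at depth 24
  add 114.29.253.0/27 -> H0 at depth 27
  Q 114.29.253.0: descend 011100100001110111111101000 ; hops seen [H6,H0] ; pick H0

== LOOKUPS ==
["H6","H2","H6","H0"]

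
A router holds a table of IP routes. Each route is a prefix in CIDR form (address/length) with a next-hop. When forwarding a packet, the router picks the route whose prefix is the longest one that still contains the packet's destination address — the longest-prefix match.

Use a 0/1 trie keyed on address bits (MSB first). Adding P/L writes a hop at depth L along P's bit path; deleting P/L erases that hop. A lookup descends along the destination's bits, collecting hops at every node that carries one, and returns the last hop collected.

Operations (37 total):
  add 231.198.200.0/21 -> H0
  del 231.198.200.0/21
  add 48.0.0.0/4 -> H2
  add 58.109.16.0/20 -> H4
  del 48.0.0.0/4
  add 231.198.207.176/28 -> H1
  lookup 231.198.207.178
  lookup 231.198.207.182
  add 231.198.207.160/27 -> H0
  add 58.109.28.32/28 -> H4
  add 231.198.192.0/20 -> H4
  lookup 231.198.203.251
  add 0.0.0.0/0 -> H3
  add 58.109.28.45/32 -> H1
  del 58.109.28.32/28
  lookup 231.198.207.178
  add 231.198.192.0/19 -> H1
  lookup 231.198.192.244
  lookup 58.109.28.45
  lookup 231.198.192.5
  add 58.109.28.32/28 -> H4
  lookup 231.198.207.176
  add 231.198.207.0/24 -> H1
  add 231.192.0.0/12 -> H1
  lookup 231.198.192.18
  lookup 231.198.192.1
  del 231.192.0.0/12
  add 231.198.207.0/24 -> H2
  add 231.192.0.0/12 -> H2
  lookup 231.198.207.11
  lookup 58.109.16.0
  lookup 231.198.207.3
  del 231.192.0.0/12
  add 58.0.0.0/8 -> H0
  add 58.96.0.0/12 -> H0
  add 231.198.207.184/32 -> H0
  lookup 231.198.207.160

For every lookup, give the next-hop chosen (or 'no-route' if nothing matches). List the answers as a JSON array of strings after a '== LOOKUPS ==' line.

Trace:
  + 231.198.200.0/21 (H0) depth=21
  del 231.198.200.0/21 (clear depth 21)
  + 48.0.0.0/4 (H2) depth=4
  + 58.109.16.0/20 (H4) depth=20
  del 48.0.0.0/4 (clear depth 4)
  + 231.198.207.176/28 (H1) depth=28
  Q 231.198.207.178: descend 1110011111000110110011111011 ; hops seen [H1] ; pick H1
  Q 231.198.207.182: descend 1110011111000110110011111011 ; hops seen [H1] ; pick H1
  + 231.198.207.160/27 (H0) depth=27
  + 58.109.28.32/28 (H4) depth=28
  + 231.198.192.0/20 (H4) depth=20
  Q 231.198.203.251: descend 111001111100011011001 ; hops seen [H4] ; pick H4
  + 0.0.0.0/0 (H3) depth=0
  + 58.109.28.45/32 (H1) depth=32
  del 58.109.28.32/28 (clear depth 28)
  Q 231.198.207.178: descend 1110011111000110110011111011 ; hops seen [H3,H4,H0,H1] ; pick H1
  + 231.198.192.0/19 (H1) depth=19
  Q 231.198.192.244: descend 11100111110001101100 ; hops seen [H3,H1,H4] ; pick H4
  Q 58.109.28.45: descend 00111010011011010001110000101101 ; hops seen [H3,H4,H1] ; pick H1
  Q 231.198.192.5: descend 11100111110001101100 ; hops seen [H3,H1,H4] ; pick H4
  + 58.109.28.32/28 (H4) depth=28
  Q 231.198.207.176: descend 1110011111000110110011111011 ; hops seen [H3,H1,H4,H0,H1] ; pick H1
  + 231.198.207.0/24 (H1) depth=24
  + 231.192.0.0/12 (H1) depth=12
  Q 231.198.192.18: descend 11100111110001101100 ; hops seen [H3,H1,H1,H4] ; pick H4
  Q 231.198.192.1: descend 11100111110001101100 ; hops seen [H3,H1,H1,H4] ; pick H4
  del 231.192.0.0/12 (clear depth 12)
  + 231.198.207.0/24 (H2) depth=24
  + 231.192.0.0/12 (H2) depth=12
  Q 231.198.207.11: descend 111001111100011011001111 ; hops seen [H3,H2,H1,H4,H2] ; pick H2
  Q 58.109.16.0: descend 00111010011011010001 ; hops seen [H3,H4] ; pick H4
  Q 231.198.207.3: descend 111001111100011011001111 ; hops seen [H3,H2,H1,H4,H2] ; pick H2
  del 231.192.0.0/12 (clear depth 12)
  + 58.0.0.0/8 (H0) depth=8
  + 58.96.0.0/12 (H0) depth=12
  + 231.198.207.184/32 (H0) depth=32
  Q 231.198.207.160: descend 111001111100011011001111101 ; hops seen [H3,H1,H4,H2,H0] ; pick H0

== LOOKUPS ==
["H1","H1","H4","H1","H4","H1","H4","H1","H4","H4","H2","H4","H2","H0"]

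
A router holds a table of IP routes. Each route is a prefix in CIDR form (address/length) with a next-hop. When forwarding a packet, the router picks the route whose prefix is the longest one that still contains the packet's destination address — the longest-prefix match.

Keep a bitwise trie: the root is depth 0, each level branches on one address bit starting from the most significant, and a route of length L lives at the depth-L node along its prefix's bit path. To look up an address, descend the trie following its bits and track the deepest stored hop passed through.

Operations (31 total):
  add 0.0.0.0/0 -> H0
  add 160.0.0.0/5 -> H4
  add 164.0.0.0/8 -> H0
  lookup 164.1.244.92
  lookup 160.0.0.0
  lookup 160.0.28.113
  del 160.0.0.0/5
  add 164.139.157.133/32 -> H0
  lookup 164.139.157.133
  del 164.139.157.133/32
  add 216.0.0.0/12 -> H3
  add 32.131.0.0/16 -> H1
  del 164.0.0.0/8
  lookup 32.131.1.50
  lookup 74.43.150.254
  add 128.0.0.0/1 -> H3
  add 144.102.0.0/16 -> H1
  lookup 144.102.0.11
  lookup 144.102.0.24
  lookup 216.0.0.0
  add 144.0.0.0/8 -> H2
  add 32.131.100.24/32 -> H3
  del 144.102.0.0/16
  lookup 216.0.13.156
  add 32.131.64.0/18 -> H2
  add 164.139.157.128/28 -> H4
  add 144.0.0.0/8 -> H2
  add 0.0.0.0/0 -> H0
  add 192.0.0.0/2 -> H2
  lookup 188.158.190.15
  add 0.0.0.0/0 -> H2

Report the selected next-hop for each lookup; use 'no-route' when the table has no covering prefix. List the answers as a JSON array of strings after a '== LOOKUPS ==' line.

Apply in order:
  + 0.0.0.0/0 (H0) depth=0
  + 160.0.0.0/5 (H4) depth=5
  + 164.0.0.0/8 (H0) depth=8
  ? 164.1.244.92  path d0:H0→d1:-→d2:-→d3:-→d4:-→d5:H4→d6:-→d7:-→d8:H0  best=H0
  ? 160.0.0.0  path d0:H0→d1:-→d2:-→d3:-→d4:-→d5:H4  best=H4
  ? 160.0.28.113  path d0:H0→d1:-→d2:-→d3:-→d4:-→d5:H4  best=H4
  - 160.0.0.0/5 clear@5
  + 164.139.157.133/32 (H0) depth=32
  ? 164.139.157.133  path d0:H0→d1:-→d2:-→d3:-→d4:-→d5:-→d6:-→d7:-→d8:H0→d9:-→d10:-→d11:-→d12:-→d13:-→d14:-→d15:-→d16:-→d17:-→d18:-→d19:-→d20:-→d21:-→d22:-→d23:-→d24:-→d25:-→d26:-→d27:-→d28:-→d29:-→d30:-→d31:-→d32:H0  best=H0
  - 164.139.157.133/32 clear@32
  + 216.0.0.0/12 (H3) depth=12
  + 32.131.0.0/16 (H1) depth=16
  - 164.0.0.0/8 clear@8
  ? 32.131.1.50  path d0:H0→d1:-→d2:-→d3:-→d4:-→d5:-→d6:-→d7:-→d8:-→d9:-→d10:-→d11:-→d12:-→d13:-→d14:-→d15:-→d16:H1  best=H1
  ? 74.43.150.254  path d0:H0→d1:-  best=H0
  + 128.0.0.0/1 (H3) depth=1
  + 144.102.0.0/16 (H1) depth=16
  ? 144.102.0.11  path d0:H0→d1:H3→d2:-→d3:-→d4:-→d5:-→d6:-→d7:-→d8:-→d9:-→d10:-→d11:-→d12:-→d13:-→d14:-→d15:-→d16:H1  best=H1
  ? 144.102.0.24  path d0:H0→d1:H3→d2:-→d3:-→d4:-→d5:-→d6:-→d7:-→d8:-→d9:-→d10:-→d11:-→d12:-→d13:-→d14:-→d15:-→d16:H1  best=H1
  ? 216.0.0.0  path d0:H0→d1:H3→d2:-→d3:-→d4:-→d5:-→d6:-→d7:-→d8:-→d9:-→d10:-→d11:-→d12:H3  best=H3
  + 144.0.0.0/8 (H2) depth=8
  + 32.131.100.24/32 (H3) depth=32
  - 144.102.0.0/16 clear@16
  ? 216.0.13.156  path d0:H0→d1:H3→d2:-→d3:-→d4:-→d5:-→d6:-→d7:-→d8:-→d9:-→d10:-→d11:-→d12:H3  best=H3
  + 32.131.64.0/18 (H2) depth=18
  + 164.139.157.128/28 (H4) depth=28
  + 144.0.0.0/8 (H2) depth=8
  + 0.0.0.0/0 (H0) depth=0
  + 192.0.0.0/2 (H2) depth=2
  ? 188.158.190.15  path d0:H0→d1:H3→d2:-→d3:-  best=H3
  + 0.0.0.0/0 (H2) depth=0

== LOOKUPS ==
["H0","H4","H4","H0","H1","H0","H1","H1","H3","H3","H3"]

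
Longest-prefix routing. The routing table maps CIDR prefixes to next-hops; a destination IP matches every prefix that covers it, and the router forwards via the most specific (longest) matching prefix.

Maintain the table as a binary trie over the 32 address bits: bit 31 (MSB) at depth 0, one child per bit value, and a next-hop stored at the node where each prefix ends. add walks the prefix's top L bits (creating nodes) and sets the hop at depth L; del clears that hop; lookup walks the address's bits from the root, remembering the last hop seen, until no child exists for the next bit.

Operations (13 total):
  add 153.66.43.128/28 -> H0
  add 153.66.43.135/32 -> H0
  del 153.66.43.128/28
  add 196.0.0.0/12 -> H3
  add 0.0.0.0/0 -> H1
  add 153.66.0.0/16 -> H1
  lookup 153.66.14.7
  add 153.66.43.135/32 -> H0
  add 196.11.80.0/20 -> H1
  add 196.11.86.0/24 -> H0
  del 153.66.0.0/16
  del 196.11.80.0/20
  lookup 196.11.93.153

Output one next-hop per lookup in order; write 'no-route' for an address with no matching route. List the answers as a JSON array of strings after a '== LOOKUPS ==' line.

Process each operation:
  + 153.66.43.128/28 (H0) depth=28
  + 153.66.43.135/32 (H0) depth=32
  del 153.66.43.128/28 (clear depth 28)
  + 196.0.0.0/12 (H3) depth=12
  + 0.0.0.0/0 (H1) depth=0
  + 153.66.0.0/16 (H1) depth=16
  lookup 153.66.14.7: bits 100110010100001000 walk d0:H1→d1:-→d2:-→d3:-→d4:-→d5:-→d6:-→d7:-→d8:-→d9:-→d10:-→d11:-→d12:-→d13:-→d14:-→d15:-→d16:H1→d17:-→d18:- -> H1
  + 153.66.43.135/32 (H0) depth=32
  + 196.11.80.0/20 (H1) depth=20
  + 196.11.86.0/24 (H0) depth=24
  del 153.66.0.0/16 (clear depth 16)
  del 196.11.80.0/20 (clear depth 20)
  lookup 196.11.93.153: bits 11000100000010110101 walk d0:H1→d1:-→d2:-→d3:-→d4:-→d5:-→d6:-→d7:-→d8:-→d9:-→d10:-→d11:-→d12:H3→d13:-→d14:-→d15:-→d16:-→d17:-→d18:-→d19:-→d20:- -> H3

== LOOKUPS ==
["H1","H3"]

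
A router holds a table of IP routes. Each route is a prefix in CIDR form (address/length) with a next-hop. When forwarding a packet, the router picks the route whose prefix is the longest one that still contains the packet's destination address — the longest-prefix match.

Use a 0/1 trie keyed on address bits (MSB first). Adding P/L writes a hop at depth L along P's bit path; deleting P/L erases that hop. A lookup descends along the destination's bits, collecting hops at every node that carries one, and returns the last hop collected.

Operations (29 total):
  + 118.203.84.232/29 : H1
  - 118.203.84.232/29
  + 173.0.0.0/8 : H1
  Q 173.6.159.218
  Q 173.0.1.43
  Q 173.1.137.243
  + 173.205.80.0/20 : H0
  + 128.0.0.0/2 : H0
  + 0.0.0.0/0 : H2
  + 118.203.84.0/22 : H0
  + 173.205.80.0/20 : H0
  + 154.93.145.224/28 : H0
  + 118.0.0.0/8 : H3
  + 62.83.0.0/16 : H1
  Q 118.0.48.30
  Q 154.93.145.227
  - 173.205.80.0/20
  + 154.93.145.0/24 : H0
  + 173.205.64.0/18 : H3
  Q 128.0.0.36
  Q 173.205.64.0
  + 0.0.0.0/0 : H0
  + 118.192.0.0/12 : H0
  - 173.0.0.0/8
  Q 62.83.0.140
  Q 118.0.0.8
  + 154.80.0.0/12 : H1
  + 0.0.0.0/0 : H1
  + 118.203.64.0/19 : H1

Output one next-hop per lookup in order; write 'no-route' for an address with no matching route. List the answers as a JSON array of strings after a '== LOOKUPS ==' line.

Apply in order:
  add 118.203.84.232/29 -> H1 at depth 29
  - 118.203.84.232/29 clear@29
  add 173.0.0.0/8 -> H1 at depth 8
  lookup 173.6.159.218: bits 10101101 walk d0:-→d1:-→d2:-→d3:-→d4:-→d5:-→d6:-→d7:-→d8:H1 -> H1
  lookup 173.0.1.43: bits 10101101 walk d0:-→d1:-→d2:-→d3:-→d4:-→d5:-→d6:-→d7:-→d8:H1 -> H1
  lookup 173.1.137.243: bits 10101101 walk d0:-→d1:-→d2:-→d3:-→d4:-→d5:-→d6:-→d7:-→d8:H1 -> H1
  add 173.205.80.0/20 -> H0 at depth 20
  add 128.0.0.0/2 -> H0 at depth 2
  add 0.0.0.0/0 -> H2 at depth 0
  add 118.203.84.0/22 -> H0 at depth 22
  add 173.205.80.0/20 -> H0 at depth 20
  add 154.93.145.224/28 -> H0 at depth 28
  add 118.0.0.0/8 -> H3 at depth 8
  add 62.83.0.0/16 -> H1 at depth 16
  lookup 118.0.48.30: bits 01110110 walk d0:H2→d1:-→d2:-→d3:-→d4:-→d5:-→d6:-→d7:-→d8:H3 -> H3
  lookup 154.93.145.227: bits 1001101001011101100100011110 walk d0:H2→d1:-→d2:H0→d3:-→d4:-→d5:-→d6:-→d7:-→d8:-→d9:-→d10:-→d11:-→d12:-→d13:-→d14:-→d15:-→d16:-→d17:-→d18:-→d19:-→d20:-→d21:-→d22:-→d23:-→d24:-→d25:-→d26:-→d27:-→d28:H0 -> H0
  - 173.205.80.0/20 clear@20
  add 154.93.145.0/24 -> H0 at depth 24
  add 173.205.64.0/18 -> H3 at depth 18
  lookup 128.0.0.36: bits 100 walk d0:H2→d1:-→d2:H0→d3:- -> H0
  lookup 173.205.64.0: bits 1010110111001101010 walk d0:H2→d1:-→d2:H0→d3:-→d4:-→d5:-→d6:-→d7:-→d8:H1→d9:-→d10:-→d11:-→d12:-→d13:-→d14:-→d15:-→d16:-→d17:-→d18:H3→d19:- -> H3
  add 0.0.0.0/0 -> H0 at depth 0
  add 118.192.0.0/12 -> H0 at depth 12
  - 173.0.0.0/8 clear@8
  lookup 62.83.0.140: bits 0011111001010011 walk d0:H0→d1:-→d2:-→d3:-→d4:-→d5:-→d6:-→d7:-→d8:-→d9:-→d10:-→d11:-→d12:-→d13:-→d14:-→d15:-→d16:H1 -> H1
  lookup 118.0.0.8: bits 01110110 walk d0:H0→d1:-→d2:-→d3:-→d4:-→d5:-→d6:-→d7:-→d8:H3 -> H3
  add 154.80.0.0/12 -> H1 at depth 12
  add 0.0.0.0/0 -> H1 at depth 0
  add 118.203.64.0/19 -> H1 at depth 19

== LOOKUPS ==
["H1","H1","H1","H3","H0","H0","H3","H1","H3"]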